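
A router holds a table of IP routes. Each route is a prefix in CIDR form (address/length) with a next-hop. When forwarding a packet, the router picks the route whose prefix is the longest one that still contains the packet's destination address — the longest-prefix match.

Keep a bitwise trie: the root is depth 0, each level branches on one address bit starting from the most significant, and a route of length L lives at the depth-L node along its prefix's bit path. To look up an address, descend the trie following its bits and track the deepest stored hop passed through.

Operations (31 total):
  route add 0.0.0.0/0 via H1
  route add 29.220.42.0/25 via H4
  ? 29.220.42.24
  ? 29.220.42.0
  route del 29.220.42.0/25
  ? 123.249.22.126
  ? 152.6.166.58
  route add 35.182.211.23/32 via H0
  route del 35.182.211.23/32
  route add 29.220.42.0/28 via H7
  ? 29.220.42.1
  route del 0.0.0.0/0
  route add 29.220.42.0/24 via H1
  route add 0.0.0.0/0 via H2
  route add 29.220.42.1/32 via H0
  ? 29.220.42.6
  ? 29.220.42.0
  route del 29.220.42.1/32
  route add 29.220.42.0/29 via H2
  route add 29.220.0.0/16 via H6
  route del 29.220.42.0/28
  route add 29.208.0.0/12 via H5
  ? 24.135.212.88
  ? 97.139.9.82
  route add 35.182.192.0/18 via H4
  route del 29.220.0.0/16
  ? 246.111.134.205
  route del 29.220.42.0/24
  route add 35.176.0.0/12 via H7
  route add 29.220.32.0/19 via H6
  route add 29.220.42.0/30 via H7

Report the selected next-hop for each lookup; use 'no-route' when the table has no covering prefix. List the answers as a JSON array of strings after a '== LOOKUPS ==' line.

Apply in order:
  + 0.0.0.0/0 (H1) depth=0
  + 29.220.42.0/25 (H4) depth=25
  Q 29.220.42.24: descend 0001110111011100001010100 ; hops seen [H1,H4] ; pick H4
  Q 29.220.42.0: descend 0001110111011100001010100 ; hops seen [H1,H4] ; pick H4
  - 29.220.42.0/25 clear@25
  Q 123.249.22.126: descend 0 ; hops seen [H1] ; pick H1
  Q 152.6.166.58: descend ε ; hops seen [H1] ; pick H1
  + 35.182.211.23/32 (H0) depth=32
  - 35.182.211.23/32 clear@32
  + 29.220.42.0/28 (H7) depth=28
  Q 29.220.42.1: descend 0001110111011100001010100000 ; hops seen [H1,H7] ; pick H7
  - 0.0.0.0/0 clear@0
  + 29.220.42.0/24 (H1) depth=24
  + 0.0.0.0/0 (H2) depth=0
  + 29.220.42.1/32 (H0) depth=32
  Q 29.220.42.6: descend 00011101110111000010101000000 ; hops seen [H2,H1,H7] ; pick H7
  Q 29.220.42.0: descend 0001110111011100001010100000000 ; hops seen [H2,H1,H7] ; pick H7
  - 29.220.42.1/32 clear@32
  + 29.220.42.0/29 (H2) depth=29
  + 29.220.0.0/16 (H6) depth=16
  - 29.220.42.0/28 clear@28
  + 29.208.0.0/12 (H5) depth=12
  Q 24.135.212.88: descend 00011 ; hops seen [H2] ; pick H2
  Q 97.139.9.82: descend 0 ; hops seen [H2] ; pick H2
  + 35.182.192.0/18 (H4) depth=18
  - 29.220.0.0/16 clear@16
  Q 246.111.134.205: descend ε ; hops seen [H2] ; pick H2
  - 29.220.42.0/24 clear@24
  + 35.176.0.0/12 (H7) depth=12
  + 29.220.32.0/19 (H6) depth=19
  + 29.220.42.0/30 (H7) depth=30

== LOOKUPS ==
["H4","H4","H1","H1","H7","H7","H7","H2","H2","H2"]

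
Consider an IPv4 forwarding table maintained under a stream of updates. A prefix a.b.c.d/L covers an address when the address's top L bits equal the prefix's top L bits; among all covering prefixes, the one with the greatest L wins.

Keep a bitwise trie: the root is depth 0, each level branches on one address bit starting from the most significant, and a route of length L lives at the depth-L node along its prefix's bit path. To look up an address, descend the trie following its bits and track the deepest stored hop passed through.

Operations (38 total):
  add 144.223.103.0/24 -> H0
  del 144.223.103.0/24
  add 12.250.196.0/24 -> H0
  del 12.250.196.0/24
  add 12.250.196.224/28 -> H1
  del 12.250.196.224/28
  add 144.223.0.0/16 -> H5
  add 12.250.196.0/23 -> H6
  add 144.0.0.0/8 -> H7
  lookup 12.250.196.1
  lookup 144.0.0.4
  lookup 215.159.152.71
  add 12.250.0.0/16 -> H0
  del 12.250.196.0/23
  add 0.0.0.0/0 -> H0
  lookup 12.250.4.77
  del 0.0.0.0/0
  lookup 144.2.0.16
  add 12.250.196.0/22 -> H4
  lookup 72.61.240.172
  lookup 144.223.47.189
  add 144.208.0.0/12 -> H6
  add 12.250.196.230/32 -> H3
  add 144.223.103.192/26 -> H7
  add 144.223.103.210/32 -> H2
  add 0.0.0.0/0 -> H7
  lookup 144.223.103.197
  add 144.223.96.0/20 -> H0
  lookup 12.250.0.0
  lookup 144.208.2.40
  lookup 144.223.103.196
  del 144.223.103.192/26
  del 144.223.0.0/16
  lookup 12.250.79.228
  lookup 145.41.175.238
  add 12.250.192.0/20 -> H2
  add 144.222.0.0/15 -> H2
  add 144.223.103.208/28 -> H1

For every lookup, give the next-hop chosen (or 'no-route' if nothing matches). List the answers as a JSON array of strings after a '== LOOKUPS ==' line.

Process each operation:
  add 144.223.103.0/24 -> H0 at depth 24
  - 144.223.103.0/24 clear@24
  add 12.250.196.0/24 -> H0 at depth 24
  - 12.250.196.0/24 clear@24
  add 12.250.196.224/28 -> H1 at depth 28
  - 12.250.196.224/28 clear@28
  add 144.223.0.0/16 -> H5 at depth 16
  add 12.250.196.0/23 -> H6 at depth 23
  add 144.0.0.0/8 -> H7 at depth 8
  Q 12.250.196.1: descend 000011001111101011000100 ; hops seen [H6] ; pick H6
  Q 144.0.0.4: descend 10010000 ; hops seen [H7] ; pick H7
  Q 215.159.152.71: descend 1 ; hops seen [∅] ; pick no-route
  add 12.250.0.0/16 -> H0 at depth 16
  - 12.250.196.0/23 clear@23
  add 0.0.0.0/0 -> H0 at depth 0
  Q 12.250.4.77: descend 0000110011111010 ; hops seen [H0,H0] ; pick H0
  - 0.0.0.0/0 clear@0
  Q 144.2.0.16: descend 10010000 ; hops seen [H7] ; pick H7
  add 12.250.196.0/22 -> H4 at depth 22
  Q 72.61.240.172: descend 0 ; hops seen [∅] ; pick no-route
  Q 144.223.47.189: descend 10010000110111110 ; hops seen [H7,H5] ; pick H5
  add 144.208.0.0/12 -> H6 at depth 12
  add 12.250.196.230/32 -> H3 at depth 32
  add 144.223.103.192/26 -> H7 at depth 26
  add 144.223.103.210/32 -> H2 at depth 32
  add 0.0.0.0/0 -> H7 at depth 0
  Q 144.223.103.197: descend 100100001101111101100111110 ; hops seen [H7,H7,H6,H5,H7] ; pick H7
  add 144.223.96.0/20 -> H0 at depth 20
  Q 12.250.0.0: descend 0000110011111010 ; hops seen [H7,H0] ; pick H0
  Q 144.208.2.40: descend 100100001101 ; hops seen [H7,H7,H6] ; pick H6
  Q 144.223.103.196: descend 100100001101111101100111110 ; hops seen [H7,H7,H6,H5,H0,H7] ; pick H7
  - 144.223.103.192/26 clear@26
  - 144.223.0.0/16 clear@16
  Q 12.250.79.228: descend 0000110011111010 ; hops seen [H7,H0] ; pick H0
  Q 145.41.175.238: descend 1001000 ; hops seen [H7] ; pick H7
  add 12.250.192.0/20 -> H2 at depth 20
  add 144.222.0.0/15 -> H2 at depth 15
  add 144.223.103.208/28 -> H1 at depth 28

== LOOKUPS ==
["H6","H7","no-route","H0","H7","no-route","H5","H7","H0","H6","H7","H0","H7"]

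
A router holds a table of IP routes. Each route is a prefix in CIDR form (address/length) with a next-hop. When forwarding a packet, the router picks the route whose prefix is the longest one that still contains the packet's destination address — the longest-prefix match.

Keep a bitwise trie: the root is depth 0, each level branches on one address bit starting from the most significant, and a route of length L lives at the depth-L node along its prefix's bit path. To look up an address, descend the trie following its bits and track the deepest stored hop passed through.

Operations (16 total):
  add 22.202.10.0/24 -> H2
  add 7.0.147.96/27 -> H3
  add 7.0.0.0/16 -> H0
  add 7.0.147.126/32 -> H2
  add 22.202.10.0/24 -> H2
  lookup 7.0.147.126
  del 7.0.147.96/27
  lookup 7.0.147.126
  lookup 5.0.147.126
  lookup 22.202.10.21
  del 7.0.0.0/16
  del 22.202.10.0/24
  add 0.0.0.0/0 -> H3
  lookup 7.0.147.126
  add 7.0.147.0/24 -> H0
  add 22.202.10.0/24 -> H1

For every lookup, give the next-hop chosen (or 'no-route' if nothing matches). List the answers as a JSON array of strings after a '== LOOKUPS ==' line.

Trace:
  + 22.202.10.0/24 (H2) depth=24
  + 7.0.147.96/27 (H3) depth=27
  + 7.0.0.0/16 (H0) depth=16
  + 7.0.147.126/32 (H2) depth=32
  + 22.202.10.0/24 (H2) depth=24
  lookup 7.0.147.126: bits 00000111000000001001001101111110 walk d0:-→d1:-→d2:-→d3:-→d4:-→d5:-→d6:-→d7:-→d8:-→d9:-→d10:-→d11:-→d12:-→d13:-→d14:-→d15:-→d16:H0→d17:-→d18:-→d19:-→d20:-→d21:-→d22:-→d23:-→d24:-→d25:-→d26:-→d27:H3→d28:-→d29:-→d30:-→d31:-→d32:H2 -> H2
  del 7.0.147.96/27 (clear depth 27)
  lookup 7.0.147.126: bits 00000111000000001001001101111110 walk d0:-→d1:-→d2:-→d3:-→d4:-→d5:-→d6:-→d7:-→d8:-→d9:-→d10:-→d11:-→d12:-→d13:-→d14:-→d15:-→d16:H0→d17:-→d18:-→d19:-→d20:-→d21:-→d22:-→d23:-→d24:-→d25:-→d26:-→d27:-→d28:-→d29:-→d30:-→d31:-→d32:H2 -> H2
  lookup 5.0.147.126: bits 000001 walk d0:-→d1:-→d2:-→d3:-→d4:-→d5:-→d6:- -> no-route
  lookup 22.202.10.21: bits 000101101100101000001010 walk d0:-→d1:-→d2:-→d3:-→d4:-→d5:-→d6:-→d7:-→d8:-→d9:-→d10:-→d11:-→d12:-→d13:-→d14:-→d15:-→d16:-→d17:-→d18:-→d19:-→d20:-→d21:-→d22:-→d23:-→d24:H2 -> H2
  del 7.0.0.0/16 (clear depth 16)
  del 22.202.10.0/24 (clear depth 24)
  + 0.0.0.0/0 (H3) depth=0
  lookup 7.0.147.126: bits 00000111000000001001001101111110 walk d0:H3→d1:-→d2:-→d3:-→d4:-→d5:-→d6:-→d7:-→d8:-→d9:-→d10:-→d11:-→d12:-→d13:-→d14:-→d15:-→d16:-→d17:-→d18:-→d19:-→d20:-→d21:-→d22:-→d23:-→d24:-→d25:-→d26:-→d27:-→d28:-→d29:-→d30:-→d31:-→d32:H2 -> H2
  + 7.0.147.0/24 (H0) depth=24
  + 22.202.10.0/24 (H1) depth=24

== LOOKUPS ==
["H2","H2","no-route","H2","H2"]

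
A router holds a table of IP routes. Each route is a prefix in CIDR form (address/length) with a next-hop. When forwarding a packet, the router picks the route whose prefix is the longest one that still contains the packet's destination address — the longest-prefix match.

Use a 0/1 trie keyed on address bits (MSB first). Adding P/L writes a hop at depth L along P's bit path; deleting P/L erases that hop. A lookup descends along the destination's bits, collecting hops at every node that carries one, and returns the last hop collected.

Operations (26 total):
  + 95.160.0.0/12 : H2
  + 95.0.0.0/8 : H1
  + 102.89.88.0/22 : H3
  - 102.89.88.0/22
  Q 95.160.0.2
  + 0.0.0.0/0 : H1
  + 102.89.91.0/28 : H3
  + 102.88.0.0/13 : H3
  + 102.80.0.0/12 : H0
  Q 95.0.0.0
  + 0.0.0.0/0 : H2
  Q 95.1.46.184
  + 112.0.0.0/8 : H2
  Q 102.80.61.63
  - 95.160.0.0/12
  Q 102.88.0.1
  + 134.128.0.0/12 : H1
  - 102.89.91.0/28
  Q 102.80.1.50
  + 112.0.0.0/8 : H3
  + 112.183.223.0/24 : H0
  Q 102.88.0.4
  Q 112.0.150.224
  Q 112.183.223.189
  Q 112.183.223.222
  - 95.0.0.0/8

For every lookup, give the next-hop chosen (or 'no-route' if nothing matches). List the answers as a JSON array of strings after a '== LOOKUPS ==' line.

Process each operation:
  add 95.160.0.0/12 -> H2 at depth 12
  add 95.0.0.0/8 -> H1 at depth 8
  add 102.89.88.0/22 -> H3 at depth 22
  del 102.89.88.0/22 (clear depth 22)
  ? 95.160.0.2  path d0:-→d1:-→d2:-→d3:-→d4:-→d5:-→d6:-→d7:-→d8:H1→d9:-→d10:-→d11:-→d12:H2  best=H2
  add 0.0.0.0/0 -> H1 at depth 0
  add 102.89.91.0/28 -> H3 at depth 28
  add 102.88.0.0/13 -> H3 at depth 13
  add 102.80.0.0/12 -> H0 at depth 12
  ? 95.0.0.0  path d0:H1→d1:-→d2:-→d3:-→d4:-→d5:-→d6:-→d7:-→d8:H1  best=H1
  add 0.0.0.0/0 -> H2 at depth 0
  ? 95.1.46.184  path d0:H2→d1:-→d2:-→d3:-→d4:-→d5:-→d6:-→d7:-→d8:H1  best=H1
  add 112.0.0.0/8 -> H2 at depth 8
  ? 102.80.61.63  path d0:H2→d1:-→d2:-→d3:-→d4:-→d5:-→d6:-→d7:-→d8:-→d9:-→d10:-→d11:-→d12:H0  best=H0
  del 95.160.0.0/12 (clear depth 12)
  ? 102.88.0.1  path d0:H2→d1:-→d2:-→d3:-→d4:-→d5:-→d6:-→d7:-→d8:-→d9:-→d10:-→d11:-→d12:H0→d13:H3→d14:-→d15:-  best=H3
  add 134.128.0.0/12 -> H1 at depth 12
  del 102.89.91.0/28 (clear depth 28)
  ? 102.80.1.50  path d0:H2→d1:-→d2:-→d3:-→d4:-→d5:-→d6:-→d7:-→d8:-→d9:-→d10:-→d11:-→d12:H0  best=H0
  add 112.0.0.0/8 -> H3 at depth 8
  add 112.183.223.0/24 -> H0 at depth 24
  ? 102.88.0.4  path d0:H2→d1:-→d2:-→d3:-→d4:-→d5:-→d6:-→d7:-→d8:-→d9:-→d10:-→d11:-→d12:H0→d13:H3→d14:-→d15:-  best=H3
  ? 112.0.150.224  path d0:H2→d1:-→d2:-→d3:-→d4:-→d5:-→d6:-→d7:-→d8:H3  best=H3
  ? 112.183.223.189  path d0:H2→d1:-→d2:-→d3:-→d4:-→d5:-→d6:-→d7:-→d8:H3→d9:-→d10:-→d11:-→d12:-→d13:-→d14:-→d15:-→d16:-→d17:-→d18:-→d19:-→d20:-→d21:-→d22:-→d23:-→d24:H0  best=H0
  ? 112.183.223.222  path d0:H2→d1:-→d2:-→d3:-→d4:-→d5:-→d6:-→d7:-→d8:H3→d9:-→d10:-→d11:-→d12:-→d13:-→d14:-→d15:-→d16:-→d17:-→d18:-→d19:-→d20:-→d21:-→d22:-→d23:-→d24:H0  best=H0
  del 95.0.0.0/8 (clear depth 8)

== LOOKUPS ==
["H2","H1","H1","H0","H3","H0","H3","H3","H0","H0"]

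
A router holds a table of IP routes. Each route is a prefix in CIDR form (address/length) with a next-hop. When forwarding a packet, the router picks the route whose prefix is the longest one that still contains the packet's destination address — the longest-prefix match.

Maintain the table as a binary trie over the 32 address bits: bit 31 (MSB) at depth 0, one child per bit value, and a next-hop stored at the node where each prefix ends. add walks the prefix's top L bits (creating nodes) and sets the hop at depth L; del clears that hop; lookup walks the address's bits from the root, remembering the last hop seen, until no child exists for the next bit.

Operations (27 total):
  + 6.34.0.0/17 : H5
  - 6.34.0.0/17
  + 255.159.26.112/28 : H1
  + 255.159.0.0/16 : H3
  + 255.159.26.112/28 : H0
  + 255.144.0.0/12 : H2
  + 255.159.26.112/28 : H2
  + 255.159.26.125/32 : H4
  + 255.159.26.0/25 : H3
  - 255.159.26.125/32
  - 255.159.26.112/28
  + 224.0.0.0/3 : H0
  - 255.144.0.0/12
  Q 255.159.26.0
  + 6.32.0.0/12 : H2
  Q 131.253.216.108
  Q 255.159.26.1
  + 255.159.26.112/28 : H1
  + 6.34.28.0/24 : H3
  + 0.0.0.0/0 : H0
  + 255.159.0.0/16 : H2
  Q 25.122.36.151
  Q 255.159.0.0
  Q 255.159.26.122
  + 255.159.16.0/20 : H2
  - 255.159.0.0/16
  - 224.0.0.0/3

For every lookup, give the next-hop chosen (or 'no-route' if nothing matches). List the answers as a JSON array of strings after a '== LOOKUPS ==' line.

Apply in order:
  add 6.34.0.0/17 -> H5 at depth 17
  del 6.34.0.0/17 (clear depth 17)
  add 255.159.26.112/28 -> H1 at depth 28
  add 255.159.0.0/16 -> H3 at depth 16
  add 255.159.26.112/28 -> H0 at depth 28
  add 255.144.0.0/12 -> H2 at depth 12
  add 255.159.26.112/28 -> H2 at depth 28
  add 255.159.26.125/32 -> H4 at depth 32
  add 255.159.26.0/25 -> H3 at depth 25
  del 255.159.26.125/32 (clear depth 32)
  del 255.159.26.112/28 (clear depth 28)
  add 224.0.0.0/3 -> H0 at depth 3
  del 255.144.0.0/12 (clear depth 12)
  Q 255.159.26.0: descend 1111111110011111000110100 ; hops seen [H0,H3,H3] ; pick H3
  add 6.32.0.0/12 -> H2 at depth 12
  Q 131.253.216.108: descend 1 ; hops seen [∅] ; pick no-route
  Q 255.159.26.1: descend 1111111110011111000110100 ; hops seen [H0,H3,H3] ; pick H3
  add 255.159.26.112/28 -> H1 at depth 28
  add 6.34.28.0/24 -> H3 at depth 24
  add 0.0.0.0/0 -> H0 at depth 0
  add 255.159.0.0/16 -> H2 at depth 16
  Q 25.122.36.151: descend 000 ; hops seen [H0] ; pick H0
  Q 255.159.0.0: descend 1111111110011111000 ; hops seen [H0,H0,H2] ; pick H2
  Q 255.159.26.122: descend 11111111100111110001101001111 ; hops seen [H0,H0,H2,H3,H1] ; pick H1
  add 255.159.16.0/20 -> H2 at depth 20
  del 255.159.0.0/16 (clear depth 16)
  del 224.0.0.0/3 (clear depth 3)

== LOOKUPS ==
["H3","no-route","H3","H0","H2","H1"]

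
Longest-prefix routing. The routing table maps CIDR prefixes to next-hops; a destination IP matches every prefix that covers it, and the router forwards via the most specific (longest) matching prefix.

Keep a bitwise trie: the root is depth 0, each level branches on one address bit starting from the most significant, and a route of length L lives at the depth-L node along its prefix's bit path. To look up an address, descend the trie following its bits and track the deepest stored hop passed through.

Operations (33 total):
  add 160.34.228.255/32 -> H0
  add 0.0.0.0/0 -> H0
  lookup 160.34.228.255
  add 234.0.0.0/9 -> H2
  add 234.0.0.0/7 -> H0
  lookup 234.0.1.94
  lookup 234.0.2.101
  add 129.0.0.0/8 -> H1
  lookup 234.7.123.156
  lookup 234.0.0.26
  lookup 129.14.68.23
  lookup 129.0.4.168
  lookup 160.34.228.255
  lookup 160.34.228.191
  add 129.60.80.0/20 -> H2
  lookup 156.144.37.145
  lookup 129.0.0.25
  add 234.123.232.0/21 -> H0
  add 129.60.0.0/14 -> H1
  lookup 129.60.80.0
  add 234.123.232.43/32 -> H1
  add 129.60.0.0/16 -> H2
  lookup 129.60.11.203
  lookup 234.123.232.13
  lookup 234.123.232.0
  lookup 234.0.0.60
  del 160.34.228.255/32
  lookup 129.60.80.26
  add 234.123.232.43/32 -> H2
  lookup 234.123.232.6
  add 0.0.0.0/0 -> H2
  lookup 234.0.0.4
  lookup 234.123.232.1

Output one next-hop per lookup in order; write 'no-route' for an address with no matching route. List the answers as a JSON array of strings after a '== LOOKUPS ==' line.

Trace:
  add 160.34.228.255/32 -> H0 at depth 32
  add 0.0.0.0/0 -> H0 at depth 0
  ? 160.34.228.255  path d0:H0→d1:-→d2:-→d3:-→d4:-→d5:-→d6:-→d7:-→d8:-→d9:-→d10:-→d11:-→d12:-→d13:-→d14:-→d15:-→d16:-→d17:-→d18:-→d19:-→d20:-→d21:-→d22:-→d23:-→d24:-→d25:-→d26:-→d27:-→d28:-→d29:-→d30:-→d31:-→d32:H0  best=H0
  add 234.0.0.0/9 -> H2 at depth 9
  add 234.0.0.0/7 -> H0 at depth 7
  ? 234.0.1.94  path d0:H0→d1:-→d2:-→d3:-→d4:-→d5:-→d6:-→d7:H0→d8:-→d9:H2  best=H2
  ? 234.0.2.101  path d0:H0→d1:-→d2:-→d3:-→d4:-→d5:-→d6:-→d7:H0→d8:-→d9:H2  best=H2
  add 129.0.0.0/8 -> H1 at depth 8
  ? 234.7.123.156  path d0:H0→d1:-→d2:-→d3:-→d4:-→d5:-→d6:-→d7:H0→d8:-→d9:H2  best=H2
  ? 234.0.0.26  path d0:H0→d1:-→d2:-→d3:-→d4:-→d5:-→d6:-→d7:H0→d8:-→d9:H2  best=H2
  ? 129.14.68.23  path d0:H0→d1:-→d2:-→d3:-→d4:-→d5:-→d6:-→d7:-→d8:H1  best=H1
  ? 129.0.4.168  path d0:H0→d1:-→d2:-→d3:-→d4:-→d5:-→d6:-→d7:-→d8:H1  best=H1
  ? 160.34.228.255  path d0:H0→d1:-→d2:-→d3:-→d4:-→d5:-→d6:-→d7:-→d8:-→d9:-→d10:-→d11:-→d12:-→d13:-→d14:-→d15:-→d16:-→d17:-→d18:-→d19:-→d20:-→d21:-→d22:-→d23:-→d24:-→d25:-→d26:-→d27:-→d28:-→d29:-→d30:-→d31:-→d32:H0  best=H0
  ? 160.34.228.191  path d0:H0→d1:-→d2:-→d3:-→d4:-→d5:-→d6:-→d7:-→d8:-→d9:-→d10:-→d11:-→d12:-→d13:-→d14:-→d15:-→d16:-→d17:-→d18:-→d19:-→d20:-→d21:-→d22:-→d23:-→d24:-→d25:-  best=H0
  add 129.60.80.0/20 -> H2 at depth 20
  ? 156.144.37.145  path d0:H0→d1:-→d2:-→d3:-  best=H0
  ? 129.0.0.25  path d0:H0→d1:-→d2:-→d3:-→d4:-→d5:-→d6:-→d7:-→d8:H1→d9:-→d10:-  best=H1
  add 234.123.232.0/21 -> H0 at depth 21
  add 129.60.0.0/14 -> H1 at depth 14
  ? 129.60.80.0  path d0:H0→d1:-→d2:-→d3:-→d4:-→d5:-→d6:-→d7:-→d8:H1→d9:-→d10:-→d11:-→d12:-→d13:-→d14:H1→d15:-→d16:-→d17:-→d18:-→d19:-→d20:H2  best=H2
  add 234.123.232.43/32 -> H1 at depth 32
  add 129.60.0.0/16 -> H2 at depth 16
  ? 129.60.11.203  path d0:H0→d1:-→d2:-→d3:-→d4:-→d5:-→d6:-→d7:-→d8:H1→d9:-→d10:-→d11:-→d12:-→d13:-→d14:H1→d15:-→d16:H2→d17:-  best=H2
  ? 234.123.232.13  path d0:H0→d1:-→d2:-→d3:-→d4:-→d5:-→d6:-→d7:H0→d8:-→d9:H2→d10:-→d11:-→d12:-→d13:-→d14:-→d15:-→d16:-→d17:-→d18:-→d19:-→d20:-→d21:H0→d22:-→d23:-→d24:-→d25:-→d26:-  best=H0
  ? 234.123.232.0  path d0:H0→d1:-→d2:-→d3:-→d4:-→d5:-→d6:-→d7:H0→d8:-→d9:H2→d10:-→d11:-→d12:-→d13:-→d14:-→d15:-→d16:-→d17:-→d18:-→d19:-→d20:-→d21:H0→d22:-→d23:-→d24:-→d25:-→d26:-  best=H0
  ? 234.0.0.60  path d0:H0→d1:-→d2:-→d3:-→d4:-→d5:-→d6:-→d7:H0→d8:-→d9:H2  best=H2
  del 160.34.228.255/32 (clear depth 32)
  ? 129.60.80.26  path d0:H0→d1:-→d2:-→d3:-→d4:-→d5:-→d6:-→d7:-→d8:H1→d9:-→d10:-→d11:-→d12:-→d13:-→d14:H1→d15:-→d16:H2→d17:-→d18:-→d19:-→d20:H2  best=H2
  add 234.123.232.43/32 -> H2 at depth 32
  ? 234.123.232.6  path d0:H0→d1:-→d2:-→d3:-→d4:-→d5:-→d6:-→d7:H0→d8:-→d9:H2→d10:-→d11:-→d12:-→d13:-→d14:-→d15:-→d16:-→d17:-→d18:-→d19:-→d20:-→d21:H0→d22:-→d23:-→d24:-→d25:-→d26:-  best=H0
  add 0.0.0.0/0 -> H2 at depth 0
  ? 234.0.0.4  path d0:H2→d1:-→d2:-→d3:-→d4:-→d5:-→d6:-→d7:H0→d8:-→d9:H2  best=H2
  ? 234.123.232.1  path d0:H2→d1:-→d2:-→d3:-→d4:-→d5:-→d6:-→d7:H0→d8:-→d9:H2→d10:-→d11:-→d12:-→d13:-→d14:-→d15:-→d16:-→d17:-→d18:-→d19:-→d20:-→d21:H0→d22:-→d23:-→d24:-→d25:-→d26:-  best=H0

== LOOKUPS ==
["H0","H2","H2","H2","H2","H1","H1","H0","H0","H0","H1","H2","H2","H0","H0","H2","H2","H0","H2","H0"]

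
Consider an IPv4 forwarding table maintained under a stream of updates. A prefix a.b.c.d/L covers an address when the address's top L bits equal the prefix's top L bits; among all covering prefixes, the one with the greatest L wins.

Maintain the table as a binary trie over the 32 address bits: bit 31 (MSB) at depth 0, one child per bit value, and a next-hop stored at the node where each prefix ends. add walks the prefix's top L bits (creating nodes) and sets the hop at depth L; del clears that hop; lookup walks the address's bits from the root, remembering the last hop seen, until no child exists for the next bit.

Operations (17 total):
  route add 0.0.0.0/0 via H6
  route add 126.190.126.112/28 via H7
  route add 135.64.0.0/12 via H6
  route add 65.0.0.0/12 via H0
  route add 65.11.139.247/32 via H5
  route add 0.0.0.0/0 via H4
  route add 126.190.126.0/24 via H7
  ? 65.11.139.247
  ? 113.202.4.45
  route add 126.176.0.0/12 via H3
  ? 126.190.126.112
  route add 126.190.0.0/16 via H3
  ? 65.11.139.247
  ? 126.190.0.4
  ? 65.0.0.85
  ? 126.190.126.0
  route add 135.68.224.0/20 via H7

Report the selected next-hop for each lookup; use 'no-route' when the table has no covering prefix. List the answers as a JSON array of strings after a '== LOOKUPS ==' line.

Apply in order:
  + 0.0.0.0/0 (H6) depth=0
  + 126.190.126.112/28 (H7) depth=28
  + 135.64.0.0/12 (H6) depth=12
  + 65.0.0.0/12 (H0) depth=12
  + 65.11.139.247/32 (H5) depth=32
  + 0.0.0.0/0 (H4) depth=0
  + 126.190.126.0/24 (H7) depth=24
  lookup 65.11.139.247: bits 01000001000010111000101111110111 walk d0:H4→d1:-→d2:-→d3:-→d4:-→d5:-→d6:-→d7:-→d8:-→d9:-→d10:-→d11:-→d12:H0→d13:-→d14:-→d15:-→d16:-→d17:-→d18:-→d19:-→d20:-→d21:-→d22:-→d23:-→d24:-→d25:-→d26:-→d27:-→d28:-→d29:-→d30:-→d31:-→d32:H5 -> H5
  lookup 113.202.4.45: bits 0111 walk d0:H4→d1:-→d2:-→d3:-→d4:- -> H4
  + 126.176.0.0/12 (H3) depth=12
  lookup 126.190.126.112: bits 0111111010111110011111100111 walk d0:H4→d1:-→d2:-→d3:-→d4:-→d5:-→d6:-→d7:-→d8:-→d9:-→d10:-→d11:-→d12:H3→d13:-→d14:-→d15:-→d16:-→d17:-→d18:-→d19:-→d20:-→d21:-→d22:-→d23:-→d24:H7→d25:-→d26:-→d27:-→d28:H7 -> H7
  + 126.190.0.0/16 (H3) depth=16
  lookup 65.11.139.247: bits 01000001000010111000101111110111 walk d0:H4→d1:-→d2:-→d3:-→d4:-→d5:-→d6:-→d7:-→d8:-→d9:-→d10:-→d11:-→d12:H0→d13:-→d14:-→d15:-→d16:-→d17:-→d18:-→d19:-→d20:-→d21:-→d22:-→d23:-→d24:-→d25:-→d26:-→d27:-→d28:-→d29:-→d30:-→d31:-→d32:H5 -> H5
  lookup 126.190.0.4: bits 01111110101111100 walk d0:H4→d1:-→d2:-→d3:-→d4:-→d5:-→d6:-→d7:-→d8:-→d9:-→d10:-→d11:-→d12:H3→d13:-→d14:-→d15:-→d16:H3→d17:- -> H3
  lookup 65.0.0.85: bits 010000010000 walk d0:H4→d1:-→d2:-→d3:-→d4:-→d5:-→d6:-→d7:-→d8:-→d9:-→d10:-→d11:-→d12:H0 -> H0
  lookup 126.190.126.0: bits 0111111010111110011111100 walk d0:H4→d1:-→d2:-→d3:-→d4:-→d5:-→d6:-→d7:-→d8:-→d9:-→d10:-→d11:-→d12:H3→d13:-→d14:-→d15:-→d16:H3→d17:-→d18:-→d19:-→d20:-→d21:-→d22:-→d23:-→d24:H7→d25:- -> H7
  + 135.68.224.0/20 (H7) depth=20

== LOOKUPS ==
["H5","H4","H7","H5","H3","H0","H7"]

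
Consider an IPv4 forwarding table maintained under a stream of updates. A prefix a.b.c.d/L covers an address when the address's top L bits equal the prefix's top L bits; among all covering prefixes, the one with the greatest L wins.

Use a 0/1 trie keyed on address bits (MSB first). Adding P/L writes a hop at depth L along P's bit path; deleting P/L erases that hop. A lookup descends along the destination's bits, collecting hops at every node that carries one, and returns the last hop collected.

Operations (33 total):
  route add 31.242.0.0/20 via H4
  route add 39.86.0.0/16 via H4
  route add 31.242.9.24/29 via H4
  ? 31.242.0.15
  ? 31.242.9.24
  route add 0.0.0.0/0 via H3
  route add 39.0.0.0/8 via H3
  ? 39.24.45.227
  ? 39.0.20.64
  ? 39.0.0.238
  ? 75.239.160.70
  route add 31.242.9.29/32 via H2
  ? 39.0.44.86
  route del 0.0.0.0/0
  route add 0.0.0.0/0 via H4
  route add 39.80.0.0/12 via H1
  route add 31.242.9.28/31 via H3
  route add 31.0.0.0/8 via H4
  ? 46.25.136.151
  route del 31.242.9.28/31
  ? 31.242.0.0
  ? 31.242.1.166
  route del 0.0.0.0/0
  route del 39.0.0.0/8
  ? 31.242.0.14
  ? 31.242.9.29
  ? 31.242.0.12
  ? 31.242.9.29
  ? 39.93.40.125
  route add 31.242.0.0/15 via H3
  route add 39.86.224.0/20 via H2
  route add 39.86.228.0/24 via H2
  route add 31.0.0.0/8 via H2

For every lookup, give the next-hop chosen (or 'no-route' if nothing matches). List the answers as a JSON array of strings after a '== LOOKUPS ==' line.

Trace:
  + 31.242.0.0/20 (H4) depth=20
  + 39.86.0.0/16 (H4) depth=16
  + 31.242.9.24/29 (H4) depth=29
  lookup 31.242.0.15: bits 00011111111100100000 walk d0:-→d1:-→d2:-→d3:-→d4:-→d5:-→d6:-→d7:-→d8:-→d9:-→d10:-→d11:-→d12:-→d13:-→d14:-→d15:-→d16:-→d17:-→d18:-→d19:-→d20:H4 -> H4
  lookup 31.242.9.24: bits 00011111111100100000100100011 walk d0:-→d1:-→d2:-→d3:-→d4:-→d5:-→d6:-→d7:-→d8:-→d9:-→d10:-→d11:-→d12:-→d13:-→d14:-→d15:-→d16:-→d17:-→d18:-→d19:-→d20:H4→d21:-→d22:-→d23:-→d24:-→d25:-→d26:-→d27:-→d28:-→d29:H4 -> H4
  + 0.0.0.0/0 (H3) depth=0
  + 39.0.0.0/8 (H3) depth=8
  lookup 39.24.45.227: bits 001001110 walk d0:H3→d1:-→d2:-→d3:-→d4:-→d5:-→d6:-→d7:-→d8:H3→d9:- -> H3
  lookup 39.0.20.64: bits 001001110 walk d0:H3→d1:-→d2:-→d3:-→d4:-→d5:-→d6:-→d7:-→d8:H3→d9:- -> H3
  lookup 39.0.0.238: bits 001001110 walk d0:H3→d1:-→d2:-→d3:-→d4:-→d5:-→d6:-→d7:-→d8:H3→d9:- -> H3
  lookup 75.239.160.70: bits 0 walk d0:H3→d1:- -> H3
  + 31.242.9.29/32 (H2) depth=32
  lookup 39.0.44.86: bits 001001110 walk d0:H3→d1:-→d2:-→d3:-→d4:-→d5:-→d6:-→d7:-→d8:H3→d9:- -> H3
  del 0.0.0.0/0 (clear depth 0)
  + 0.0.0.0/0 (H4) depth=0
  + 39.80.0.0/12 (H1) depth=12
  + 31.242.9.28/31 (H3) depth=31
  + 31.0.0.0/8 (H4) depth=8
  lookup 46.25.136.151: bits 0010 walk d0:H4→d1:-→d2:-→d3:-→d4:- -> H4
  del 31.242.9.28/31 (clear depth 31)
  lookup 31.242.0.0: bits 00011111111100100000 walk d0:H4→d1:-→d2:-→d3:-→d4:-→d5:-→d6:-→d7:-→d8:H4→d9:-→d10:-→d11:-→d12:-→d13:-→d14:-→d15:-→d16:-→d17:-→d18:-→d19:-→d20:H4 -> H4
  lookup 31.242.1.166: bits 00011111111100100000 walk d0:H4→d1:-→d2:-→d3:-→d4:-→d5:-→d6:-→d7:-→d8:H4→d9:-→d10:-→d11:-→d12:-→d13:-→d14:-→d15:-→d16:-→d17:-→d18:-→d19:-→d20:H4 -> H4
  del 0.0.0.0/0 (clear depth 0)
  del 39.0.0.0/8 (clear depth 8)
  lookup 31.242.0.14: bits 00011111111100100000 walk d0:-→d1:-→d2:-→d3:-→d4:-→d5:-→d6:-→d7:-→d8:H4→d9:-→d10:-→d11:-→d12:-→d13:-→d14:-→d15:-→d16:-→d17:-→d18:-→d19:-→d20:H4 -> H4
  lookup 31.242.9.29: bits 00011111111100100000100100011101 walk d0:-→d1:-→d2:-→d3:-→d4:-→d5:-→d6:-→d7:-→d8:H4→d9:-→d10:-→d11:-→d12:-→d13:-→d14:-→d15:-→d16:-→d17:-→d18:-→d19:-→d20:H4→d21:-→d22:-→d23:-→d24:-→d25:-→d26:-→d27:-→d28:-→d29:H4→d30:-→d31:-→d32:H2 -> H2
  lookup 31.242.0.12: bits 00011111111100100000 walk d0:-→d1:-→d2:-→d3:-→d4:-→d5:-→d6:-→d7:-→d8:H4→d9:-→d10:-→d11:-→d12:-→d13:-→d14:-→d15:-→d16:-→d17:-→d18:-→d19:-→d20:H4 -> H4
  lookup 31.242.9.29: bits 00011111111100100000100100011101 walk d0:-→d1:-→d2:-→d3:-→d4:-→d5:-→d6:-→d7:-→d8:H4→d9:-→d10:-→d11:-→d12:-→d13:-→d14:-→d15:-→d16:-→d17:-→d18:-→d19:-→d20:H4→d21:-→d22:-→d23:-→d24:-→d25:-→d26:-→d27:-→d28:-→d29:H4→d30:-→d31:-→d32:H2 -> H2
  lookup 39.93.40.125: bits 001001110101 walk d0:-→d1:-→d2:-→d3:-→d4:-→d5:-→d6:-→d7:-→d8:-→d9:-→d10:-→d11:-→d12:H1 -> H1
  + 31.242.0.0/15 (H3) depth=15
  + 39.86.224.0/20 (H2) depth=20
  + 39.86.228.0/24 (H2) depth=24
  + 31.0.0.0/8 (H2) depth=8

== LOOKUPS ==
["H4","H4","H3","H3","H3","H3","H3","H4","H4","H4","H4","H2","H4","H2","H1"]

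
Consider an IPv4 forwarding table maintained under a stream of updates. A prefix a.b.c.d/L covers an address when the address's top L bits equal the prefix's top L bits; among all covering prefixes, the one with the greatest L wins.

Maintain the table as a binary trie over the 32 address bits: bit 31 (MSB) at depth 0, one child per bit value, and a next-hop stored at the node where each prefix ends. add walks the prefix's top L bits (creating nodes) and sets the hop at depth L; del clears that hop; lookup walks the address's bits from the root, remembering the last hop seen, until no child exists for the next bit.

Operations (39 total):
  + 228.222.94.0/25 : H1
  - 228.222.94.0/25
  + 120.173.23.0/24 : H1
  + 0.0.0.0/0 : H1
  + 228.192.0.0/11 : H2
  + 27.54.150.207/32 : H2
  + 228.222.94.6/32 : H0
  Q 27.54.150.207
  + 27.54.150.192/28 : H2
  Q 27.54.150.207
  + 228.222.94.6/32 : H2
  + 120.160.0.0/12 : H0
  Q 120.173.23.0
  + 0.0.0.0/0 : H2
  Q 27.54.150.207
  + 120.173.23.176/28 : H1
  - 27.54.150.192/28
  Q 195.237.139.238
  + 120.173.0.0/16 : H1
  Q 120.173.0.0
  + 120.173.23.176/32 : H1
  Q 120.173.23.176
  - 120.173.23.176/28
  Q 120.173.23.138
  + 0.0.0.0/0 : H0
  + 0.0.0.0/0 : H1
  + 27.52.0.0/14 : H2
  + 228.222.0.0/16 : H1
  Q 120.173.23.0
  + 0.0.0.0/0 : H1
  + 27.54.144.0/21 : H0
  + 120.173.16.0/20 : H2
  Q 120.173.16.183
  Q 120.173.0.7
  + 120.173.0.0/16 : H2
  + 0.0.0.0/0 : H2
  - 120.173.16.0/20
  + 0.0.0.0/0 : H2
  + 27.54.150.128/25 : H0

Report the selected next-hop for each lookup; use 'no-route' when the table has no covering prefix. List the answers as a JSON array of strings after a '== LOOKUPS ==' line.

Process each operation:
  + 228.222.94.0/25 (H1) depth=25
  - 228.222.94.0/25 clear@25
  + 120.173.23.0/24 (H1) depth=24
  + 0.0.0.0/0 (H1) depth=0
  + 228.192.0.0/11 (H2) depth=11
  + 27.54.150.207/32 (H2) depth=32
  + 228.222.94.6/32 (H0) depth=32
  ? 27.54.150.207  path d0:H1→d1:-→d2:-→d3:-→d4:-→d5:-→d6:-→d7:-→d8:-→d9:-→d10:-→d11:-→d12:-→d13:-→d14:-→d15:-→d16:-→d17:-→d18:-→d19:-→d20:-→d21:-→d22:-→d23:-→d24:-→d25:-→d26:-→d27:-→d28:-→d29:-→d30:-→d31:-→d32:H2  best=H2
  + 27.54.150.192/28 (H2) depth=28
  ? 27.54.150.207  path d0:H1→d1:-→d2:-→d3:-→d4:-→d5:-→d6:-→d7:-→d8:-→d9:-→d10:-→d11:-→d12:-→d13:-→d14:-→d15:-→d16:-→d17:-→d18:-→d19:-→d20:-→d21:-→d22:-→d23:-→d24:-→d25:-→d26:-→d27:-→d28:H2→d29:-→d30:-→d31:-→d32:H2  best=H2
  + 228.222.94.6/32 (H2) depth=32
  + 120.160.0.0/12 (H0) depth=12
  ? 120.173.23.0  path d0:H1→d1:-→d2:-→d3:-→d4:-→d5:-→d6:-→d7:-→d8:-→d9:-→d10:-→d11:-→d12:H0→d13:-→d14:-→d15:-→d16:-→d17:-→d18:-→d19:-→d20:-→d21:-→d22:-→d23:-→d24:H1  best=H1
  + 0.0.0.0/0 (H2) depth=0
  ? 27.54.150.207  path d0:H2→d1:-→d2:-→d3:-→d4:-→d5:-→d6:-→d7:-→d8:-→d9:-→d10:-→d11:-→d12:-→d13:-→d14:-→d15:-→d16:-→d17:-→d18:-→d19:-→d20:-→d21:-→d22:-→d23:-→d24:-→d25:-→d26:-→d27:-→d28:H2→d29:-→d30:-→d31:-→d32:H2  best=H2
  + 120.173.23.176/28 (H1) depth=28
  - 27.54.150.192/28 clear@28
  ? 195.237.139.238  path d0:H2→d1:-→d2:-  best=H2
  + 120.173.0.0/16 (H1) depth=16
  ? 120.173.0.0  path d0:H2→d1:-→d2:-→d3:-→d4:-→d5:-→d6:-→d7:-→d8:-→d9:-→d10:-→d11:-→d12:H0→d13:-→d14:-→d15:-→d16:H1→d17:-→d18:-→d19:-  best=H1
  + 120.173.23.176/32 (H1) depth=32
  ? 120.173.23.176  path d0:H2→d1:-→d2:-→d3:-→d4:-→d5:-→d6:-→d7:-→d8:-→d9:-→d10:-→d11:-→d12:H0→d13:-→d14:-→d15:-→d16:H1→d17:-→d18:-→d19:-→d20:-→d21:-→d22:-→d23:-→d24:H1→d25:-→d26:-→d27:-→d28:H1→d29:-→d30:-→d31:-→d32:H1  best=H1
  - 120.173.23.176/28 clear@28
  ? 120.173.23.138  path d0:H2→d1:-→d2:-→d3:-→d4:-→d5:-→d6:-→d7:-→d8:-→d9:-→d10:-→d11:-→d12:H0→d13:-→d14:-→d15:-→d16:H1→d17:-→d18:-→d19:-→d20:-→d21:-→d22:-→d23:-→d24:H1→d25:-→d26:-  best=H1
  + 0.0.0.0/0 (H0) depth=0
  + 0.0.0.0/0 (H1) depth=0
  + 27.52.0.0/14 (H2) depth=14
  + 228.222.0.0/16 (H1) depth=16
  ? 120.173.23.0  path d0:H1→d1:-→d2:-→d3:-→d4:-→d5:-→d6:-→d7:-→d8:-→d9:-→d10:-→d11:-→d12:H0→d13:-→d14:-→d15:-→d16:H1→d17:-→d18:-→d19:-→d20:-→d21:-→d22:-→d23:-→d24:H1  best=H1
  + 0.0.0.0/0 (H1) depth=0
  + 27.54.144.0/21 (H0) depth=21
  + 120.173.16.0/20 (H2) depth=20
  ? 120.173.16.183  path d0:H1→d1:-→d2:-→d3:-→d4:-→d5:-→d6:-→d7:-→d8:-→d9:-→d10:-→d11:-→d12:H0→d13:-→d14:-→d15:-→d16:H1→d17:-→d18:-→d19:-→d20:H2→d21:-  best=H2
  ? 120.173.0.7  path d0:H1→d1:-→d2:-→d3:-→d4:-→d5:-→d6:-→d7:-→d8:-→d9:-→d10:-→d11:-→d12:H0→d13:-→d14:-→d15:-→d16:H1→d17:-→d18:-→d19:-  best=H1
  + 120.173.0.0/16 (H2) depth=16
  + 0.0.0.0/0 (H2) depth=0
  - 120.173.16.0/20 clear@20
  + 0.0.0.0/0 (H2) depth=0
  + 27.54.150.128/25 (H0) depth=25

== LOOKUPS ==
["H2","H2","H1","H2","H2","H1","H1","H1","H1","H2","H1"]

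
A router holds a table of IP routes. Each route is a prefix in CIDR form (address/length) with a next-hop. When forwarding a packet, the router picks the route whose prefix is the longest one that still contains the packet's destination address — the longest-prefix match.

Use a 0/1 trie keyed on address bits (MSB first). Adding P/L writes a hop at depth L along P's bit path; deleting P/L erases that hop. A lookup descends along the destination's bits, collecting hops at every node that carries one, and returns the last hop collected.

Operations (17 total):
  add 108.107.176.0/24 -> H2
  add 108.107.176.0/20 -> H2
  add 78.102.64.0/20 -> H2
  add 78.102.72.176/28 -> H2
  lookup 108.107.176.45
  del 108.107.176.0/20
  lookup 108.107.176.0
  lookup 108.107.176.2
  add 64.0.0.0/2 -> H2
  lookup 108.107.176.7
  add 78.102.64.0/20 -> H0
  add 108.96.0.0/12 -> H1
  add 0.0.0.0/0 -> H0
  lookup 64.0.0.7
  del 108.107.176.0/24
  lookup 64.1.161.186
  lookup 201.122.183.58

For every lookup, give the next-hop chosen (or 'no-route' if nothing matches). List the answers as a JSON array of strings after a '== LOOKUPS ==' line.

Apply in order:
  add 108.107.176.0/24 -> H2 at depth 24
  add 108.107.176.0/20 -> H2 at depth 20
  add 78.102.64.0/20 -> H2 at depth 20
  add 78.102.72.176/28 -> H2 at depth 28
  lookup 108.107.176.45: bits 011011000110101110110000 walk d0:-→d1:-→d2:-→d3:-→d4:-→d5:-→d6:-→d7:-→d8:-→d9:-→d10:-→d11:-→d12:-→d13:-→d14:-→d15:-→d16:-→d17:-→d18:-→d19:-→d20:H2→d21:-→d22:-→d23:-→d24:H2 -> H2
  - 108.107.176.0/20 clear@20
  lookup 108.107.176.0: bits 011011000110101110110000 walk d0:-→d1:-→d2:-→d3:-→d4:-→d5:-→d6:-→d7:-→d8:-→d9:-→d10:-→d11:-→d12:-→d13:-→d14:-→d15:-→d16:-→d17:-→d18:-→d19:-→d20:-→d21:-→d22:-→d23:-→d24:H2 -> H2
  lookup 108.107.176.2: bits 011011000110101110110000 walk d0:-→d1:-→d2:-→d3:-→d4:-→d5:-→d6:-→d7:-→d8:-→d9:-→d10:-→d11:-→d12:-→d13:-→d14:-→d15:-→d16:-→d17:-→d18:-→d19:-→d20:-→d21:-→d22:-→d23:-→d24:H2 -> H2
  add 64.0.0.0/2 -> H2 at depth 2
  lookup 108.107.176.7: bits 011011000110101110110000 walk d0:-→d1:-→d2:H2→d3:-→d4:-→d5:-→d6:-→d7:-→d8:-→d9:-→d10:-→d11:-→d12:-→d13:-→d14:-→d15:-→d16:-→d17:-→d18:-→d19:-→d20:-→d21:-→d22:-→d23:-→d24:H2 -> H2
  add 78.102.64.0/20 -> H0 at depth 20
  add 108.96.0.0/12 -> H1 at depth 12
  add 0.0.0.0/0 -> H0 at depth 0
  lookup 64.0.0.7: bits 0100 walk d0:H0→d1:-→d2:H2→d3:-→d4:- -> H2
  - 108.107.176.0/24 clear@24
  lookup 64.1.161.186: bits 0100 walk d0:H0→d1:-→d2:H2→d3:-→d4:- -> H2
  lookup 201.122.183.58: bits ε walk d0:H0 -> H0

== LOOKUPS ==
["H2","H2","H2","H2","H2","H2","H0"]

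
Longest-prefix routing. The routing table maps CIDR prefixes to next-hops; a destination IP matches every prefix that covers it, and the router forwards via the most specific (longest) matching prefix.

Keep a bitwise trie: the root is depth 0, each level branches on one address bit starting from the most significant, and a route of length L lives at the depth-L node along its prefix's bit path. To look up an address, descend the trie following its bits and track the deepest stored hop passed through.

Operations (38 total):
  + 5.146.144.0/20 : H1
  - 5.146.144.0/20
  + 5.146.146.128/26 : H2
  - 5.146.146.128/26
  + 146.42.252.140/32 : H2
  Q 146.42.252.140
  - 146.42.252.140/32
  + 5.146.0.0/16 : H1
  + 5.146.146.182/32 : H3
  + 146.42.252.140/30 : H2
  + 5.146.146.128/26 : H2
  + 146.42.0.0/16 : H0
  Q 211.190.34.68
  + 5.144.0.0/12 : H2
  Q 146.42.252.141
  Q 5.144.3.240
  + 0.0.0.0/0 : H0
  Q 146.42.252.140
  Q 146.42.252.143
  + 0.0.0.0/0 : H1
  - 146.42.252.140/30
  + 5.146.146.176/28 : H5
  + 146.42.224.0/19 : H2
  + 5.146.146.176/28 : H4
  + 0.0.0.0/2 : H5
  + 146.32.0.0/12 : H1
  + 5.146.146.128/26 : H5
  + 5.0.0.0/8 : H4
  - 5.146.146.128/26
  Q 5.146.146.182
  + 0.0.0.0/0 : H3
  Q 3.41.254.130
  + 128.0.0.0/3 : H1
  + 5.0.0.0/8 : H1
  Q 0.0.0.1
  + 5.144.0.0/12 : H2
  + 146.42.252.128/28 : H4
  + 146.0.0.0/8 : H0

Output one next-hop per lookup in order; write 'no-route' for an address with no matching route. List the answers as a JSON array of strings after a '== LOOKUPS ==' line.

Process each operation:
  add 5.146.144.0/20 -> H1 at depth 20
  del 5.146.144.0/20 (clear depth 20)
  add 5.146.146.128/26 -> H2 at depth 26
  del 5.146.146.128/26 (clear depth 26)
  add 146.42.252.140/32 -> H2 at depth 32
  ? 146.42.252.140  path d0:-→d1:-→d2:-→d3:-→d4:-→d5:-→d6:-→d7:-→d8:-→d9:-→d10:-→d11:-→d12:-→d13:-→d14:-→d15:-→d16:-→d17:-→d18:-→d19:-→d20:-→d21:-→d22:-→d23:-→d24:-→d25:-→d26:-→d27:-→d28:-→d29:-→d30:-→d31:-→d32:H2  best=H2
  del 146.42.252.140/32 (clear depth 32)
  add 5.146.0.0/16 -> H1 at depth 16
  add 5.146.146.182/32 -> H3 at depth 32
  add 146.42.252.140/30 -> H2 at depth 30
  add 5.146.146.128/26 -> H2 at depth 26
  add 146.42.0.0/16 -> H0 at depth 16
  ? 211.190.34.68  path d0:-→d1:-  best=no-route
  add 5.144.0.0/12 -> H2 at depth 12
  ? 146.42.252.141  path d0:-→d1:-→d2:-→d3:-→d4:-→d5:-→d6:-→d7:-→d8:-→d9:-→d10:-→d11:-→d12:-→d13:-→d14:-→d15:-→d16:H0→d17:-→d18:-→d19:-→d20:-→d21:-→d22:-→d23:-→d24:-→d25:-→d26:-→d27:-→d28:-→d29:-→d30:H2→d31:-  best=H2
  ? 5.144.3.240  path d0:-→d1:-→d2:-→d3:-→d4:-→d5:-→d6:-→d7:-→d8:-→d9:-→d10:-→d11:-→d12:H2→d13:-→d14:-  best=H2
  add 0.0.0.0/0 -> H0 at depth 0
  ? 146.42.252.140  path d0:H0→d1:-→d2:-→d3:-→d4:-→d5:-→d6:-→d7:-→d8:-→d9:-→d10:-→d11:-→d12:-→d13:-→d14:-→d15:-→d16:H0→d17:-→d18:-→d19:-→d20:-→d21:-→d22:-→d23:-→d24:-→d25:-→d26:-→d27:-→d28:-→d29:-→d30:H2→d31:-→d32:-  best=H2
  ? 146.42.252.143  path d0:H0→d1:-→d2:-→d3:-→d4:-→d5:-→d6:-→d7:-→d8:-→d9:-→d10:-→d11:-→d12:-→d13:-→d14:-→d15:-→d16:H0→d17:-→d18:-→d19:-→d20:-→d21:-→d22:-→d23:-→d24:-→d25:-→d26:-→d27:-→d28:-→d29:-→d30:H2  best=H2
  add 0.0.0.0/0 -> H1 at depth 0
  del 146.42.252.140/30 (clear depth 30)
  add 5.146.146.176/28 -> H5 at depth 28
  add 146.42.224.0/19 -> H2 at depth 19
  add 5.146.146.176/28 -> H4 at depth 28
  add 0.0.0.0/2 -> H5 at depth 2
  add 146.32.0.0/12 -> H1 at depth 12
  add 5.146.146.128/26 -> H5 at depth 26
  add 5.0.0.0/8 -> H4 at depth 8
  del 5.146.146.128/26 (clear depth 26)
  ? 5.146.146.182  path d0:H1→d1:-→d2:H5→d3:-→d4:-→d5:-→d6:-→d7:-→d8:H4→d9:-→d10:-→d11:-→d12:H2→d13:-→d14:-→d15:-→d16:H1→d17:-→d18:-→d19:-→d20:-→d21:-→d22:-→d23:-→d24:-→d25:-→d26:-→d27:-→d28:H4→d29:-→d30:-→d31:-→d32:H3  best=H3
  add 0.0.0.0/0 -> H3 at depth 0
  ? 3.41.254.130  path d0:H3→d1:-→d2:H5→d3:-→d4:-→d5:-  best=H5
  add 128.0.0.0/3 -> H1 at depth 3
  add 5.0.0.0/8 -> H1 at depth 8
  ? 0.0.0.1  path d0:H3→d1:-→d2:H5→d3:-→d4:-→d5:-  best=H5
  add 5.144.0.0/12 -> H2 at depth 12
  add 146.42.252.128/28 -> H4 at depth 28
  add 146.0.0.0/8 -> H0 at depth 8

== LOOKUPS ==
["H2","no-route","H2","H2","H2","H2","H3","H5","H5"]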